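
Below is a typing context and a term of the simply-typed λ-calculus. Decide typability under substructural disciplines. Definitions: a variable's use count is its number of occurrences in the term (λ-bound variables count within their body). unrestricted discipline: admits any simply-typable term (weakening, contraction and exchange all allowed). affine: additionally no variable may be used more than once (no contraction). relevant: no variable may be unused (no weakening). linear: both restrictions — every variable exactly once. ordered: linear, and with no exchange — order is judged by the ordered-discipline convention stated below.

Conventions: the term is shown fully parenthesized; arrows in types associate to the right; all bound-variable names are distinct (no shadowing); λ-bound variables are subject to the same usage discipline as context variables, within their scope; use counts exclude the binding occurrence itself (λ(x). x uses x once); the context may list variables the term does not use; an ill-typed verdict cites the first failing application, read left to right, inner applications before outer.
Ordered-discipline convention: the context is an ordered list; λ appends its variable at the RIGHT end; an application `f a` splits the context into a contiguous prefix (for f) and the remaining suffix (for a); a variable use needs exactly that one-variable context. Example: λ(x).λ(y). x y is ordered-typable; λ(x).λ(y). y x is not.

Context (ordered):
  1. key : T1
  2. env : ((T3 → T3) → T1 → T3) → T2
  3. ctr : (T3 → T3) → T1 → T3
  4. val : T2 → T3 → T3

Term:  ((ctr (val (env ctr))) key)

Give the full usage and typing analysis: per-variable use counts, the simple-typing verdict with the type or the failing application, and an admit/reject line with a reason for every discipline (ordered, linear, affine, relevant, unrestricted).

counts: key ×1; env ×1; ctr ×2; val ×1
left-to-right use order: ctr, val, env, ctr, key
typing: well-typed at T3
ordered: ✗ — ctr ×2 used more than once (contraction)
linear: ✗ — ctr ×2 used more than once (contraction)
affine: ✗ — ctr ×2 used more than once (contraction)
relevant: ✓ — at least one use each (key, env, ctr, val)
unrestricted: ✓ — well-typed at T3; no restrictions here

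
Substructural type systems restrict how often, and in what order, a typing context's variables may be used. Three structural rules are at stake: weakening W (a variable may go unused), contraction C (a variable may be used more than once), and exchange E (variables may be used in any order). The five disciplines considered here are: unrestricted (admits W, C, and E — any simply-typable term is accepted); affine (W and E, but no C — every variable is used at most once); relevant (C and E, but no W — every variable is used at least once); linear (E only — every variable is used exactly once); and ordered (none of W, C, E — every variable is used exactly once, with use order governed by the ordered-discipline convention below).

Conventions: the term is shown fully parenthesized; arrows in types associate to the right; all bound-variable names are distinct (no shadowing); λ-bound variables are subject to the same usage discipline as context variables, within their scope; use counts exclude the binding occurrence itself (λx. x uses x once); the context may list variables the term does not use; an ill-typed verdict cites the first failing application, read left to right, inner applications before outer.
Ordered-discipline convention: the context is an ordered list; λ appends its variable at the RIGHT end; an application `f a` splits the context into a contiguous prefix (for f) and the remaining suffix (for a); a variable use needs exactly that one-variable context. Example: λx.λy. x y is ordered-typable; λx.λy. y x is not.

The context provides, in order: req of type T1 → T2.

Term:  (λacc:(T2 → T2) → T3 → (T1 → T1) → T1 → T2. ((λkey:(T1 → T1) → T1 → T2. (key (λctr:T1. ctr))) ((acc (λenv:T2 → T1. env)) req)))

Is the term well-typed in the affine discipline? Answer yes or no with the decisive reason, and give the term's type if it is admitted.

no — a type mismatch blocks all five
variable uses: req: 1×; acc (λ-bound): 1×; key (λ-bound): 1×; ctr (λ-bound): 1×; env (λ-bound): 1×
order of uses: key, ctr, acc, env, req
typing: ill-typed: an argument (T2 → T1) → T2 → T1 mismatches the expected T2 → T2
all disciplines: ordered ✗ · linear ✗ · affine ✗ · relevant ✗ · unrestricted ✗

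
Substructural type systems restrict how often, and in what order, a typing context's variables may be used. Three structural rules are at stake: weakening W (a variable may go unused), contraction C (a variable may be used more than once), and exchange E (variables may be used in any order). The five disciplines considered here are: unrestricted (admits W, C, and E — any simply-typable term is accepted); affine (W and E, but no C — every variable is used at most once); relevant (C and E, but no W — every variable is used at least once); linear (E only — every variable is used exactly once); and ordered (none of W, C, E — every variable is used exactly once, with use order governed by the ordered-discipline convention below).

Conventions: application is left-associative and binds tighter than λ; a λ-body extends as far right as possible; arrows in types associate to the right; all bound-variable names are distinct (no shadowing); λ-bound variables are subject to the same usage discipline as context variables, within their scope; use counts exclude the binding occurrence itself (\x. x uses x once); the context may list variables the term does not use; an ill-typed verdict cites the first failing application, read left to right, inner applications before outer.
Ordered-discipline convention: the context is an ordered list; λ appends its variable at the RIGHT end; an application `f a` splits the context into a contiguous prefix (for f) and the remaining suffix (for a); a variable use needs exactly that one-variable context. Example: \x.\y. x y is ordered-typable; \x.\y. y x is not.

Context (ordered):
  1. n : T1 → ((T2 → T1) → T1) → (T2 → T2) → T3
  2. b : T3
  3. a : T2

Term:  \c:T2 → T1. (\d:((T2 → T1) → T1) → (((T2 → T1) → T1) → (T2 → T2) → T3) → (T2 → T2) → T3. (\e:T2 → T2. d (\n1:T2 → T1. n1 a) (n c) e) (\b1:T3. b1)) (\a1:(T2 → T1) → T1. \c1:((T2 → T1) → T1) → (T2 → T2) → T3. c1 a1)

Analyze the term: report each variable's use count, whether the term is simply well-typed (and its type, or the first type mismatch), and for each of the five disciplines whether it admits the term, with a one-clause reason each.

usage: n: 1×, b: 0×, a: 1×, c (bound): 1×, d (bound): 1×, e (bound): 1×, n1 (bound): 1×, b1 (bound): 1×, a1 (bound): 1×, c1 (bound): 1×
uses in reading order: d, n1, a, n, c, e, b1, c1, a1
typing: ill-typed: an argument T2 → T1 mismatches the expected T1
ordered: ✗, not simply typable
linear: ✗, fails simple typing
affine: ✗, a type mismatch blocks all five
relevant: ✗, the type mismatch rejects it
unrestricted: ✗, not simply typable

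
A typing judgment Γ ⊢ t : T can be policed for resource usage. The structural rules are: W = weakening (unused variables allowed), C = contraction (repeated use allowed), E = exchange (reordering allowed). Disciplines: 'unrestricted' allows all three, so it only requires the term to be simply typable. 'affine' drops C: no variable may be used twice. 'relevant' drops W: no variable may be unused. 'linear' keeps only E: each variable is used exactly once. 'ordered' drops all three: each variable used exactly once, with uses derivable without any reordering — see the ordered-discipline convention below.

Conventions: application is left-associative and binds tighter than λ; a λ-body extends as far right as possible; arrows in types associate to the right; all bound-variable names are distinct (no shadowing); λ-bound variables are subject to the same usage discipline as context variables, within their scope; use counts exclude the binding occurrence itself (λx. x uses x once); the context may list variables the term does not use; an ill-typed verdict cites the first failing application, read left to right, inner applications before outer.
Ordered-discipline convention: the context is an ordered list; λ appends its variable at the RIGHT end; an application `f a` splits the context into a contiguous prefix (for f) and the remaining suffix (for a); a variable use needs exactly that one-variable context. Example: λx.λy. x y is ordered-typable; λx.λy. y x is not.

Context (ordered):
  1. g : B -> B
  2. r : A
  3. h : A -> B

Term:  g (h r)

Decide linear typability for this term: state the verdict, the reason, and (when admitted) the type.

yes — g, r, h: one use apiece; term : B
usage: g ×1, r ×1, h ×1
uses in reading order: g, h, r
typing: well-typed at B
across the five disciplines: ordered ✗, linear ✓, affine ✓, relevant ✓, unrestricted ✓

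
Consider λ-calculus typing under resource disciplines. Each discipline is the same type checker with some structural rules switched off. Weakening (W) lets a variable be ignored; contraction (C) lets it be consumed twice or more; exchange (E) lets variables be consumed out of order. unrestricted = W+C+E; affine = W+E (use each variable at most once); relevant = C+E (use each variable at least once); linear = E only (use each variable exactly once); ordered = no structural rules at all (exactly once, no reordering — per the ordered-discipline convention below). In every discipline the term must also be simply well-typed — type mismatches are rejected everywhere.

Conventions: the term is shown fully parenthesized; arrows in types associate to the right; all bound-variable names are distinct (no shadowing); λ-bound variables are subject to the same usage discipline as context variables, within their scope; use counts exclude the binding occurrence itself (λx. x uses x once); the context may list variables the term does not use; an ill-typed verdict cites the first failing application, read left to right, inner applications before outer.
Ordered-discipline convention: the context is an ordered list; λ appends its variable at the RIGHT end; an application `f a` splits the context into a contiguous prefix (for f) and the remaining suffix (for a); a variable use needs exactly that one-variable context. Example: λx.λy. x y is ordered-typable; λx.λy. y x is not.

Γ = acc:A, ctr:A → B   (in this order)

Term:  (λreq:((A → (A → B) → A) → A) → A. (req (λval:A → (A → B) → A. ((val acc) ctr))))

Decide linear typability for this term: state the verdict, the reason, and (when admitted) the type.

yes — single use per variable (acc, ctr, req, val); term : (((A → (A → B) → A) → A) → A) → A
use counts: acc=1; ctr=1; req (λ-bound)=1; val (λ-bound)=1
uses in reading order: req, val, acc, ctr
typing: the term checks, with type (((A → (A → B) → A) → A) → A) → A
all disciplines: ordered ✗, linear ✓, affine ✓, relevant ✓, unrestricted ✓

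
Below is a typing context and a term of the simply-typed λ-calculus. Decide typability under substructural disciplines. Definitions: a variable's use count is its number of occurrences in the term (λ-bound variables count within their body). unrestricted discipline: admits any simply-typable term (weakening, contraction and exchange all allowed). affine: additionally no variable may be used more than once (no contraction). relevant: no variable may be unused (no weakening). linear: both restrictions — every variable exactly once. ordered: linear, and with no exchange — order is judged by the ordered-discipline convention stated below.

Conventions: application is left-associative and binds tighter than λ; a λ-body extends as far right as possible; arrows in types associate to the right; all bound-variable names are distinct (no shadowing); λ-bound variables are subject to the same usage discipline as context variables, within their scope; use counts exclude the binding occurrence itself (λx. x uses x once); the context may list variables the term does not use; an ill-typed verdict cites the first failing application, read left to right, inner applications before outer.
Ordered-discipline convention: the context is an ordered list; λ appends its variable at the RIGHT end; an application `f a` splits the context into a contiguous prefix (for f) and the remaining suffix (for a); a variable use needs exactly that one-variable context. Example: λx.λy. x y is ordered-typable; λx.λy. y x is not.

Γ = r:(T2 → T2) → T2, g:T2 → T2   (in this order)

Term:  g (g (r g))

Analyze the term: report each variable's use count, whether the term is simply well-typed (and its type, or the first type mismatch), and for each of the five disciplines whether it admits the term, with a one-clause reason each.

variable uses: r: 1×; g: 3×
use order (left to right): g, g, r, g
typing: the term checks, with type T2
ordered: ✗, repeated use of g ×3
linear: ✗, repeated use of g ×3
affine: ✗, repeated use of g ×3
relevant: ✓, r, g: all used, weakening unneeded
unrestricted: ✓, type-checks (T2) and nothing is barred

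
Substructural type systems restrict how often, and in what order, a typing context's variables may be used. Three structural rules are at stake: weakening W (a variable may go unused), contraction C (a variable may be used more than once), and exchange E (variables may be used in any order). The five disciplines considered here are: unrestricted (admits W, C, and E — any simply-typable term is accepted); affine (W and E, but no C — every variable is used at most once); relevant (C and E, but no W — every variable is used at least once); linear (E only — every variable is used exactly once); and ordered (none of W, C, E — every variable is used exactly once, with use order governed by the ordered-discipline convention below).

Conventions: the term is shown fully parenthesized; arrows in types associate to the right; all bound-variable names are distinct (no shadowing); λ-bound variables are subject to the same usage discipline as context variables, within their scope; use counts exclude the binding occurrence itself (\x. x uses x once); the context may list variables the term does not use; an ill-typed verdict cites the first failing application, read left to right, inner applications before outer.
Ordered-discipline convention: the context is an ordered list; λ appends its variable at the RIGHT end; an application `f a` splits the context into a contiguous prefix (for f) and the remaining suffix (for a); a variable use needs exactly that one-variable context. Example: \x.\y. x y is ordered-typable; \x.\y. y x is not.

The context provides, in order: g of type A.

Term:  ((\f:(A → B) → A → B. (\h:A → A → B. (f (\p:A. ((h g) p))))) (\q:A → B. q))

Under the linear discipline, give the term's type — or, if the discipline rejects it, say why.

term : (A → A → B) → A → B
variable uses: g: 1×; f [bound]: 1×; h [bound]: 1×; p [bound]: 1×; q [bound]: 1×
uses in reading order: f, h, g, p, q
typing: the term checks, with type (A → A → B) → A → B
all disciplines: ordered ✗ | linear ✓ | affine ✓ | relevant ✓ | unrestricted ✓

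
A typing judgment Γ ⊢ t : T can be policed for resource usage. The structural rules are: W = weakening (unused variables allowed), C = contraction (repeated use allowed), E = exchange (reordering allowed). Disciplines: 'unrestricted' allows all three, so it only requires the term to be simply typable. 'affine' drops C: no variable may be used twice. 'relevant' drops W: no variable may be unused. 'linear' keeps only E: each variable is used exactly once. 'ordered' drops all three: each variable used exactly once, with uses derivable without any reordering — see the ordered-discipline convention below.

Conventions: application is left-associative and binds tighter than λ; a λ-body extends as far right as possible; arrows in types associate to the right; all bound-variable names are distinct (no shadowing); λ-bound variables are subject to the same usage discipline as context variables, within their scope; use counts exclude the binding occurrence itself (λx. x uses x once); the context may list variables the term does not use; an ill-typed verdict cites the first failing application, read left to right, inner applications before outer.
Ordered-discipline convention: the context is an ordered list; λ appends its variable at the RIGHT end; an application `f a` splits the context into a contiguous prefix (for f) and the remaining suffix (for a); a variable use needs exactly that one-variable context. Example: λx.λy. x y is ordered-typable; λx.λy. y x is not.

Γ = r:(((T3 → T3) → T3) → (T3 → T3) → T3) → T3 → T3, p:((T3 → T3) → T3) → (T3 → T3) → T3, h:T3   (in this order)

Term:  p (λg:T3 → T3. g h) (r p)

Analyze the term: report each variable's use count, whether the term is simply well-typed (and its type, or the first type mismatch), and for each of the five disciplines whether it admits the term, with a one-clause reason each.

variable uses: r ×1, p ×2, h ×1, g [bound] ×1
left-to-right use order: p, g, h, r, p
typing: ✓ — T3
ordered: ✗, uses contraction: p ×2
linear: ✗, uses contraction: p ×2
affine: ✗, uses contraction: p ×2
relevant: ✓, none of r, p, h, g goes unused
unrestricted: ✓, typability at T3 is all that's needed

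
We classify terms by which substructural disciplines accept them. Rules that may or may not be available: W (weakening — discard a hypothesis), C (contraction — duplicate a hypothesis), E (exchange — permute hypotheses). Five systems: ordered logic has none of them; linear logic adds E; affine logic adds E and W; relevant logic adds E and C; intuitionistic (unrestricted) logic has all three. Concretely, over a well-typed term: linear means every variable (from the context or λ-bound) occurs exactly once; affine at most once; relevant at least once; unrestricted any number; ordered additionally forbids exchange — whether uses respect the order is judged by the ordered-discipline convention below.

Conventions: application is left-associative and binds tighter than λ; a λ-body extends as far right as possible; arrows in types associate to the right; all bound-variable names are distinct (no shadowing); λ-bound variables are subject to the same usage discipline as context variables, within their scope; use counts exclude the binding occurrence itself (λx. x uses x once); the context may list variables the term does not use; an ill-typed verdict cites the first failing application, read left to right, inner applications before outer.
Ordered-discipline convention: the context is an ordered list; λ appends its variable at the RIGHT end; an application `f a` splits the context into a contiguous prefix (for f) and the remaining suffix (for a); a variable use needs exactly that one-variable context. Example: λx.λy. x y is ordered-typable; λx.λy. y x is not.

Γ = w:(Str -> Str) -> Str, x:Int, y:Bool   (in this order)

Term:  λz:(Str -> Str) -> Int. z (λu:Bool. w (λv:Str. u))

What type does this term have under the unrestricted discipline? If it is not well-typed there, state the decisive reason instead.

not well-typed under unrestricted — the type mismatch rejects it
counts: w=1, x=0, y=0, z (bound)=1, u (bound)=1, v (bound)=0
order of uses: z, w, u
typing: ill-typed: a function awaiting Str -> Str gets Str -> Bool
per-discipline verdicts: ordered ✗, linear ✗, affine ✗, relevant ✗, unrestricted ✗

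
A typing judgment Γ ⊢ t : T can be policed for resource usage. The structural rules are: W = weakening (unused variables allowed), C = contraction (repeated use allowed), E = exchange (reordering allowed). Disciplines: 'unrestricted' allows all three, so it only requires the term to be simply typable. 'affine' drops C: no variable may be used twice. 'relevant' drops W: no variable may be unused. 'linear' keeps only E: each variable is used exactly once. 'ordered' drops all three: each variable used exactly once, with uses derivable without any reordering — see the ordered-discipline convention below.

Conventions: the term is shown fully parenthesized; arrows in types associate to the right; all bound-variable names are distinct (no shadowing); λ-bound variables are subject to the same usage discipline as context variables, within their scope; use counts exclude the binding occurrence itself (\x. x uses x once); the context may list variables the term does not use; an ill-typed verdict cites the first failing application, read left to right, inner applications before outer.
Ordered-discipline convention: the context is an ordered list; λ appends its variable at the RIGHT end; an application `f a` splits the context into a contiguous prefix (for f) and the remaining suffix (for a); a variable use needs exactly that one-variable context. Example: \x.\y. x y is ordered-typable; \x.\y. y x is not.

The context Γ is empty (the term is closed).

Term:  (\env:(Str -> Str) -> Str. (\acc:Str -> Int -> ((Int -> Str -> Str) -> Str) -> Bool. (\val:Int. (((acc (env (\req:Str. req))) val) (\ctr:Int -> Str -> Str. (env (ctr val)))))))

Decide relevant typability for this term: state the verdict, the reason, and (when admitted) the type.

yes — env, acc, val, req, ctr: all used, weakening unneeded; term : ((Str -> Str) -> Str) -> (Str -> Int -> ((Int -> Str -> Str) -> Str) -> Bool) -> Int -> Bool
use counts: env [bound] ×2, acc [bound] ×1, val [bound] ×2, req [bound] ×1, ctr [bound] ×1
use order (left to right): acc, env, req, val, env, ctr, val
typing: well-typed — term : ((Str -> Str) -> Str) -> (Str -> Int -> ((Int -> Str -> Str) -> Str) -> Bool) -> Int -> Bool
per-discipline verdicts: ordered ✗ | linear ✗ | affine ✗ | relevant ✓ | unrestricted ✓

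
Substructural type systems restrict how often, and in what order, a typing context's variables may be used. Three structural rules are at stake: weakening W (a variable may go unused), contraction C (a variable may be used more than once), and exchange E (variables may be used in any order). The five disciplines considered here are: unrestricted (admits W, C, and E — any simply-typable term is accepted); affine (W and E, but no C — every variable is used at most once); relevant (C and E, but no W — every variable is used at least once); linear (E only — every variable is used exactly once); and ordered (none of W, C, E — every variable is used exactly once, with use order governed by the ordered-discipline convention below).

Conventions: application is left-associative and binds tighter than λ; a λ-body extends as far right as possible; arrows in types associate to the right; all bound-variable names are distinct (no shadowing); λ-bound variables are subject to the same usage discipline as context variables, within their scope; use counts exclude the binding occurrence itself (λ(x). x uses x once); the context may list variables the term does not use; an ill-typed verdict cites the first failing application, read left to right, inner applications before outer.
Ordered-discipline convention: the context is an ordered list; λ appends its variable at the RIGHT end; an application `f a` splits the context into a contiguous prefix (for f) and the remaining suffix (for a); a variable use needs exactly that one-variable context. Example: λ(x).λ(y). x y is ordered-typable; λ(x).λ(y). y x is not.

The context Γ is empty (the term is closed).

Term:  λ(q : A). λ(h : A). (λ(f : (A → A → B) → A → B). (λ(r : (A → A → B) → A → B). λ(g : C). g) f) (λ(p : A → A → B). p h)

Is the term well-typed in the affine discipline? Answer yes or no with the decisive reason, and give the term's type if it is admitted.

yes — none of q, h, f, r, g, p used more than once; term : A → A → C → C
counts: q (λ-bound): 0×, h (λ-bound): 1×, f (λ-bound): 1×, r (λ-bound): 0×, g (λ-bound): 1×, p (λ-bound): 1×
order of uses: g, f, p, h
typing: well-typed at A → A → C → C
summary: ordered ✗, linear ✗, affine ✓, relevant ✗, unrestricted ✓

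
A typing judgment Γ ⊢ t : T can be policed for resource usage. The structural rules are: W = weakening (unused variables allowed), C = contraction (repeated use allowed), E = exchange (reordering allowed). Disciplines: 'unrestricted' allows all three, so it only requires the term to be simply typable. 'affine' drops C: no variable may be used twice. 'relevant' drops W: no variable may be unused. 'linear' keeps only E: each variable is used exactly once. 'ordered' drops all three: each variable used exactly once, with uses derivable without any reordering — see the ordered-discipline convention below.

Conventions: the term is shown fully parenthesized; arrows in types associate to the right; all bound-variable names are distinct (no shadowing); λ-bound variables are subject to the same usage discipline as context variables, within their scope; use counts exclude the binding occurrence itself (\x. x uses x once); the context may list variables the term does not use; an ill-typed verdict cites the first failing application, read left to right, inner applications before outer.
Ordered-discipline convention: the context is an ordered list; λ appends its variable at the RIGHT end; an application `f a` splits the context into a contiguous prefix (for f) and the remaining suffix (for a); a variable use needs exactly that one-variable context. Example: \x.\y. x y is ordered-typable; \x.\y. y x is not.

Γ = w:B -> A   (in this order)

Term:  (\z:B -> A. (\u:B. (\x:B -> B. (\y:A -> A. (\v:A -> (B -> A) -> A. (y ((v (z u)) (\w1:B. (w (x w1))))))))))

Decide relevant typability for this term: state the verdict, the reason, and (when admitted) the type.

yes — at least one use each (w, z, u, x, y, v, w1); term : (B -> A) -> B -> (B -> B) -> (A -> A) -> (A -> (B -> A) -> A) -> A
counts: w: 1×; z (λ-bound): 1×; u (λ-bound): 1×; x (λ-bound): 1×; y (λ-bound): 1×; v (λ-bound): 1×; w1 (λ-bound): 1×
uses in reading order: y, v, z, u, w, x, w1
typing: well-typed at (B -> A) -> B -> (B -> B) -> (A -> A) -> (A -> (B -> A) -> A) -> A
summary: ordered ✗; linear ✓; affine ✓; relevant ✓; unrestricted ✓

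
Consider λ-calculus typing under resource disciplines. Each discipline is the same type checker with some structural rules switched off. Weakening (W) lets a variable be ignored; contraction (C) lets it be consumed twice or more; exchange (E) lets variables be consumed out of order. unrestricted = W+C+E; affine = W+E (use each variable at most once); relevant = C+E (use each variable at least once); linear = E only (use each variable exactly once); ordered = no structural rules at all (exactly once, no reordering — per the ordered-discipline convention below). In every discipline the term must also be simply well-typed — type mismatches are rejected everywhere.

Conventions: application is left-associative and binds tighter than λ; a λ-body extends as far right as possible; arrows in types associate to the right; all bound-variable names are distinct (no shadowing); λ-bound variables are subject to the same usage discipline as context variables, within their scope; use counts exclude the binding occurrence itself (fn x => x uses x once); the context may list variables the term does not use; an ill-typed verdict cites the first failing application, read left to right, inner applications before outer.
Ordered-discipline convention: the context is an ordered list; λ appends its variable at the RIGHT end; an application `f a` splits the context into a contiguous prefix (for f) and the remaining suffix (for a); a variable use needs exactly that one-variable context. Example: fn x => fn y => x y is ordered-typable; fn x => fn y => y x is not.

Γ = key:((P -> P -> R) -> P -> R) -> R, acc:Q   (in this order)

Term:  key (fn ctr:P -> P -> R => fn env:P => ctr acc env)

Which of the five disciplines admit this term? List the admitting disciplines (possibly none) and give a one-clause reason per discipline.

admitted in: none
variable uses: key ×1; acc ×1; ctr [bound] ×1; env [bound] ×1
use order (left to right): key, ctr, acc, env
typing: ill-typed: an application expects P but receives Q
ordered: ✗, not simply typable
linear: ✗, fails simple typing
affine: ✗, a type mismatch blocks all five
relevant: ✗, the type mismatch rejects it
unrestricted: ✗, not simply typable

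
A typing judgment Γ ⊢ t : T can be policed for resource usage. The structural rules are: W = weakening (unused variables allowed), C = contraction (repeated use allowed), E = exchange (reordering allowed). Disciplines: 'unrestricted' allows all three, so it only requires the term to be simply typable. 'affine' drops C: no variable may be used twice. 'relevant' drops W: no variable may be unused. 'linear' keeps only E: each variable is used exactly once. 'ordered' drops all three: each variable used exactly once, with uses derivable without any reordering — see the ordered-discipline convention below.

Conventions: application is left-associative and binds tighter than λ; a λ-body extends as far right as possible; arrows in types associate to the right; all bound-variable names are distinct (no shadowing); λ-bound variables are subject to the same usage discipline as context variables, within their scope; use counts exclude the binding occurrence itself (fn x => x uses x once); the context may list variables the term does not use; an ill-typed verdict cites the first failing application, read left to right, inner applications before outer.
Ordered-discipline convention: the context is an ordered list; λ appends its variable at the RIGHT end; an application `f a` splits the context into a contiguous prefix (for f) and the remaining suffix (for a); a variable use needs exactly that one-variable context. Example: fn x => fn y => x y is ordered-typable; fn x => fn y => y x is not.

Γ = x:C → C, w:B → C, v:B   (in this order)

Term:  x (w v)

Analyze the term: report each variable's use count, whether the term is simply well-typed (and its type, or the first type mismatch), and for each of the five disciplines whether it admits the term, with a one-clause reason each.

use counts: x=1, w=1, v=1
use order (left to right): x, w, v
typing: well-typed at C
ordered: ✓, single-use (x, w, v), ordered derivation ok
linear: ✓, x, w, v: one use apiece
affine: ✓, x, w, v: no repeats, contraction unneeded
relevant: ✓, none of x, w, v goes unused
unrestricted: ✓, type-checks (C) and nothing is barred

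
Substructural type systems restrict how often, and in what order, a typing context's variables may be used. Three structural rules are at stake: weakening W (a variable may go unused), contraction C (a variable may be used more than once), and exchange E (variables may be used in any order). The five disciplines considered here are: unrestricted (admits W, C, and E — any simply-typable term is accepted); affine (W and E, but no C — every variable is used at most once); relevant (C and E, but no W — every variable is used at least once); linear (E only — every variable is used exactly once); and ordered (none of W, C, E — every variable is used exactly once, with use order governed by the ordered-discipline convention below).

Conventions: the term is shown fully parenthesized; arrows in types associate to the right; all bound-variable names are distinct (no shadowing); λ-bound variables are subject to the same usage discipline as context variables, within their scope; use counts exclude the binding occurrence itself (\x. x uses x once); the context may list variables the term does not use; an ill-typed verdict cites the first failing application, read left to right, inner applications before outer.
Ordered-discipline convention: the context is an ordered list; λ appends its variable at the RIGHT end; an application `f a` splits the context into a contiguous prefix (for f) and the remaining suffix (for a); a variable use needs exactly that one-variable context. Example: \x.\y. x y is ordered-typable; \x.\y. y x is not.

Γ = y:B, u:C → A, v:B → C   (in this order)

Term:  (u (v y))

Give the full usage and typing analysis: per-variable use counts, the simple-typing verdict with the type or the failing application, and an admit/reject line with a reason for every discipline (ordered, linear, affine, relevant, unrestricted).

use counts: y: 1; u: 1; v: 1
use order (left to right): u, v, y
typing: ✓ — A
ordered: ✗, needs exchange: uses follow u, v, y
linear: ✓, single use per variable (y, u, v)
affine: ✓, y, u, v: no repeats, contraction unneeded
relevant: ✓, y, u, v: all used, weakening unneeded
unrestricted: ✓, simply typable at A; W, C, E all held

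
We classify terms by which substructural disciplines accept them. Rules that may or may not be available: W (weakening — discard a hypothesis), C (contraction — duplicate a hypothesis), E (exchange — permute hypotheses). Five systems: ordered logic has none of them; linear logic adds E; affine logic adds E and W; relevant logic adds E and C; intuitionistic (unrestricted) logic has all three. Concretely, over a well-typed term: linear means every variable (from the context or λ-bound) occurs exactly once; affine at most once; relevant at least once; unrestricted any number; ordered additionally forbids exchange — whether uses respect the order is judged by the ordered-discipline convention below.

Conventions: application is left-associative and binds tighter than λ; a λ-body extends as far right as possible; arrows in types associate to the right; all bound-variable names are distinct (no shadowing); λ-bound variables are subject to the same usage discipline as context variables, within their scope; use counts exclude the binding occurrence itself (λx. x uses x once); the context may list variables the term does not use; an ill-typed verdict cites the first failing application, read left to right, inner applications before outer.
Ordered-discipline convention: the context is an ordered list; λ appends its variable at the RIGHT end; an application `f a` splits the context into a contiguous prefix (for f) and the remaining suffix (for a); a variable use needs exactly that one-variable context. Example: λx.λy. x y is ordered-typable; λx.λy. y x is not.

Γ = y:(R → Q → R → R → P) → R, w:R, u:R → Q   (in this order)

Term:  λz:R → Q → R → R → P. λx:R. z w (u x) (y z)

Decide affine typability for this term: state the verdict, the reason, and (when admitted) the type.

no — uses contraction: z ×2
use counts: y: 1×, w: 1×, u: 1×, z (λ-bound): 2×, x (λ-bound): 1×
left-to-right use order: z, w, u, x, y, z
typing: ✓ — (R → Q → R → R → P) → R → R → P
all disciplines: ordered ✗ · linear ✗ · affine ✗ · relevant ✓ · unrestricted ✓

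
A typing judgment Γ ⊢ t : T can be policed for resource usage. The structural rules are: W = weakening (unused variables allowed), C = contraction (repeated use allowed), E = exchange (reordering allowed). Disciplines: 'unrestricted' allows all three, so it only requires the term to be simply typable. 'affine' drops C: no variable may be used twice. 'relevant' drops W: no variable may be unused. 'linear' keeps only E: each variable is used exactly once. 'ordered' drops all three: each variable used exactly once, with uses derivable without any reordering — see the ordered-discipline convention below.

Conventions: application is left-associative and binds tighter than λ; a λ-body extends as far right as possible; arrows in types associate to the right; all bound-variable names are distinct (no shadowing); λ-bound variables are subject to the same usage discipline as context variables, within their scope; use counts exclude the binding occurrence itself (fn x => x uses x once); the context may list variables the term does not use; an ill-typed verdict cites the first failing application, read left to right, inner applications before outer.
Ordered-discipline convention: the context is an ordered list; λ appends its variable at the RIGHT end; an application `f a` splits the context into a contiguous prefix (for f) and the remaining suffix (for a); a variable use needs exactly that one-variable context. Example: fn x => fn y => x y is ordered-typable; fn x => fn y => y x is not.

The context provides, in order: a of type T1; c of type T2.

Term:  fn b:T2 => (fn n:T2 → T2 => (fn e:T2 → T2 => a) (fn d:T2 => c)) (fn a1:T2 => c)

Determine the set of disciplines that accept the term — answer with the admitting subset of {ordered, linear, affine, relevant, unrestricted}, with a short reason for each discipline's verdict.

accepted by: unrestricted
use counts: a ×1; c ×2; b (bound) ×0; n (bound) ×0; e (bound) ×0; d (bound) ×0; a1 (bound) ×0
uses in reading order: a, c, c
typing: well-typed — term : T2 → T1
ordered: ✗ — c ×2 used more than once (contraction); unused: b, n, e, d, a1 — weakening required
linear: ✗ — c ×2 used more than once (contraction); unused: b, n, e, d, a1 — weakening required
affine: ✗ — c ×2 used more than once (contraction)
relevant: ✗ — unused: b, n, e, d, a1 — weakening required
unrestricted: ✓ — well-typed at T2 → T1; no restrictions here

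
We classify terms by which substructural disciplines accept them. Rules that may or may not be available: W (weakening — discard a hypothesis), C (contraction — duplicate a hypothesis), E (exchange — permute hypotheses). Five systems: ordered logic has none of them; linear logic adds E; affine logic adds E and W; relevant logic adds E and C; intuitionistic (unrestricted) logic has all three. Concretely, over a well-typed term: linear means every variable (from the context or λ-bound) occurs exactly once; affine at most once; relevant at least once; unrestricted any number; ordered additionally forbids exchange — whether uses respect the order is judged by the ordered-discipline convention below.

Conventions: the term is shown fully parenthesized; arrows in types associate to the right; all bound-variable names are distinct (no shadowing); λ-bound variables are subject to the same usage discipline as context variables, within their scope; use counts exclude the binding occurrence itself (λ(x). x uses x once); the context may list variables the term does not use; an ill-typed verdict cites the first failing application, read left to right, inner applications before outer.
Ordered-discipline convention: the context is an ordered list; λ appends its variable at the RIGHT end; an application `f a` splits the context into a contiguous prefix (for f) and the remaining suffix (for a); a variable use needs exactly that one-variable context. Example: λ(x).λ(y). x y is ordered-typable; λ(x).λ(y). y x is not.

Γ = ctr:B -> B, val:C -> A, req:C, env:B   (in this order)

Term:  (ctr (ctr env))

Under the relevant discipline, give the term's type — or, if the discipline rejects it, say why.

not well-typed under relevant — needs weakening: val, req unused
variable uses: ctr: 2×, val: 0×, req: 0×, env: 1×
use order (left to right): ctr, ctr, env
typing: ✓ — B
summary: ordered ✗ | linear ✗ | affine ✗ | relevant ✗ | unrestricted ✓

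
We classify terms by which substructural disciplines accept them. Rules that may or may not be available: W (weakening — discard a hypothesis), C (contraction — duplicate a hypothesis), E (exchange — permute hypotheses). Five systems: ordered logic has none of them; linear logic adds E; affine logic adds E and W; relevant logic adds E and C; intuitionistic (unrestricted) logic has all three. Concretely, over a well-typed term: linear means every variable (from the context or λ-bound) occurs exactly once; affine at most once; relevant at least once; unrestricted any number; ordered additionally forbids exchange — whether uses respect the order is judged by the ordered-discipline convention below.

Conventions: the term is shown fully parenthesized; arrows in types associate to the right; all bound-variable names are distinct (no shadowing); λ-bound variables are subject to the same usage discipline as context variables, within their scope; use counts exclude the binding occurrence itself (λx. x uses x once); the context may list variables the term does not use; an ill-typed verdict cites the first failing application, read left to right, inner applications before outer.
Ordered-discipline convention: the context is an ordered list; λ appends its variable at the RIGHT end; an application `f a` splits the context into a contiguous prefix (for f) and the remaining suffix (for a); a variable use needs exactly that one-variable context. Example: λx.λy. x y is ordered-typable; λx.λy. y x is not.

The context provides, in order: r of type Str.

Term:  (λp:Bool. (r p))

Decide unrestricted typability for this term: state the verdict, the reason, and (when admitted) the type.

no — the type mismatch rejects it
counts: r=1, p [bound]=1
left-to-right use order: r, p
typing: ill-typed: applying a non-function (Str)
summary: ordered ✗ · linear ✗ · affine ✗ · relevant ✗ · unrestricted ✗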